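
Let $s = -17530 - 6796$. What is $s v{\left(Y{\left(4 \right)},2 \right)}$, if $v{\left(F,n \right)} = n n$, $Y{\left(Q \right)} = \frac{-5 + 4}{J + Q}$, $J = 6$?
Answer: $-97304$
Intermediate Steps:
$s = -24326$
$Y{\left(Q \right)} = - \frac{1}{6 + Q}$ ($Y{\left(Q \right)} = \frac{-5 + 4}{6 + Q} = - \frac{1}{6 + Q}$)
$v{\left(F,n \right)} = n^{2}$
$s v{\left(Y{\left(4 \right)},2 \right)} = - 24326 \cdot 2^{2} = \left(-24326\right) 4 = -97304$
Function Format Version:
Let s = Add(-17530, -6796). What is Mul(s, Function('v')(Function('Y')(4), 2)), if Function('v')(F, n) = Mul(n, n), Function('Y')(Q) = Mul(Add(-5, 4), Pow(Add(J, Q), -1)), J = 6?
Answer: -97304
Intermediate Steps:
s = -24326
Function('Y')(Q) = Mul(-1, Pow(Add(6, Q), -1)) (Function('Y')(Q) = Mul(Add(-5, 4), Pow(Add(6, Q), -1)) = Mul(-1, Pow(Add(6, Q), -1)))
Function('v')(F, n) = Pow(n, 2)
Mul(s, Function('v')(Function('Y')(4), 2)) = Mul(-24326, Pow(2, 2)) = Mul(-24326, 4) = -97304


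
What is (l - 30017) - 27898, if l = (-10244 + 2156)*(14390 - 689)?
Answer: -110871603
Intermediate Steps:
l = -110813688 (l = -8088*13701 = -110813688)
(l - 30017) - 27898 = (-110813688 - 30017) - 27898 = -110843705 - 27898 = -110871603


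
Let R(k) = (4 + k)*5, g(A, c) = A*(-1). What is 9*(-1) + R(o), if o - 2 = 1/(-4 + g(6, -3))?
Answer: 41/2 ≈ 20.500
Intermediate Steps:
g(A, c) = -A
o = 19/10 (o = 2 + 1/(-4 - 1*6) = 2 + 1/(-4 - 6) = 2 + 1/(-10) = 2 - 1/10 = 19/10 ≈ 1.9000)
R(k) = 20 + 5*k
9*(-1) + R(o) = 9*(-1) + (20 + 5*(19/10)) = -9 + (20 + 19/2) = -9 + 59/2 = 41/2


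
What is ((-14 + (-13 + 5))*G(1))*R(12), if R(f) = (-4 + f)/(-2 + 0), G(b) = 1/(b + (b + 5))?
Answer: 88/7 ≈ 12.571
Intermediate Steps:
G(b) = 1/(5 + 2*b) (G(b) = 1/(b + (5 + b)) = 1/(5 + 2*b))
R(f) = 2 - f/2 (R(f) = (-4 + f)/(-2) = (-4 + f)*(-½) = 2 - f/2)
((-14 + (-13 + 5))*G(1))*R(12) = ((-14 + (-13 + 5))/(5 + 2*1))*(2 - ½*12) = ((-14 - 8)/(5 + 2))*(2 - 6) = -22/7*(-4) = 88/7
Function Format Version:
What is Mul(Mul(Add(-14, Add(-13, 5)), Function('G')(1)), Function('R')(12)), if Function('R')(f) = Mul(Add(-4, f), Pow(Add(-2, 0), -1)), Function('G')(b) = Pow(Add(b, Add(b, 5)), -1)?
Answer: Rational(88, 7) ≈ 12.571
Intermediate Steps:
Function('G')(b) = Pow(Add(5, Mul(2, b)), -1) (Function('G')(b) = Pow(Add(b, Add(5, b)), -1) = Pow(Add(5, Mul(2, b)), -1))
Function('R')(f) = Add(2, Mul(Rational(-1, 2), f)) (Function('R')(f) = Mul(Add(-4, f), Pow(-2, -1)) = Mul(Add(-4, f), Rational(-1, 2)) = Add(2, Mul(Rational(-1, 2), f)))
Mul(Mul(Add(-14, Add(-13, 5)), Function('G')(1)), Function('R')(12)) = Mul(Mul(Add(-14, Add(-13, 5)), Pow(Add(5, Mul(2, 1)), -1)), Add(2, Mul(Rational(-1, 2), 12))) = Mul(Mul(Add(-14, -8), Pow(Add(5, 2), -1)), Add(2, -6)) = Mul(Mul(-22, Pow(7, -1)), -4) = Mul(Mul(-22, Rational(1, 7)), -4) = Mul(Rational(-22, 7), -4) = Rational(88, 7)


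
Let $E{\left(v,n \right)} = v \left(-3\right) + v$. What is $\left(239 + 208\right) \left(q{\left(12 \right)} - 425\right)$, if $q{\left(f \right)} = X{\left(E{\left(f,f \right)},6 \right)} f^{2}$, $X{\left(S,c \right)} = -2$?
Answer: $-318711$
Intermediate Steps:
$E{\left(v,n \right)} = - 2 v$ ($E{\left(v,n \right)} = - 3 v + v = - 2 v$)
$q{\left(f \right)} = - 2 f^{2}$
$\left(239 + 208\right) \left(q{\left(12 \right)} - 425\right) = \left(239 + 208\right) \left(- 2 \cdot 12^{2} - 425\right) = 447 \left(\left(-2\right) 144 - 425\right) = 447 \left(-288 - 425\right) = 447 \left(-713\right) = -318711$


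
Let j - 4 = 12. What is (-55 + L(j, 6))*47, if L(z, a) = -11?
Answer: -3102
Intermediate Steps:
j = 16 (j = 4 + 12 = 16)
(-55 + L(j, 6))*47 = (-55 - 11)*47 = -66*47 = -3102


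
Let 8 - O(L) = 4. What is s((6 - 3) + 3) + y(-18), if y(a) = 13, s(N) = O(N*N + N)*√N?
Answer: 13 + 4*√6 ≈ 22.798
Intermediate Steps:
O(L) = 4 (O(L) = 8 - 1*4 = 8 - 4 = 4)
s(N) = 4*√N
s((6 - 3) + 3) + y(-18) = 4*√((6 - 3) + 3) + 13 = 4*√(3 + 3) + 13 = 4*√6 + 13 = 13 + 4*√6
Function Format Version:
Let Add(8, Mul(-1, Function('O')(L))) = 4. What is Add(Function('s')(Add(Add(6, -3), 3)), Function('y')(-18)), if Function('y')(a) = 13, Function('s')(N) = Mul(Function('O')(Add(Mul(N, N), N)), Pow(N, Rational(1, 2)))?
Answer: Add(13, Mul(4, Pow(6, Rational(1, 2)))) ≈ 22.798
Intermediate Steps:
Function('O')(L) = 4 (Function('O')(L) = Add(8, Mul(-1, 4)) = Add(8, -4) = 4)
Function('s')(N) = Mul(4, Pow(N, Rational(1, 2)))
Add(Function('s')(Add(Add(6, -3), 3)), Function('y')(-18)) = Add(Mul(4, Pow(Add(Add(6, -3), 3), Rational(1, 2))), 13) = Add(Mul(4, Pow(Add(3, 3), Rational(1, 2))), 13) = Add(Mul(4, Pow(6, Rational(1, 2))), 13) = Add(13, Mul(4, Pow(6, Rational(1, 2))))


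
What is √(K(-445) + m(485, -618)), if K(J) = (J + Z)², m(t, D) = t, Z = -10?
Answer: √207510 ≈ 455.53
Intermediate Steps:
K(J) = (-10 + J)² (K(J) = (J - 10)² = (-10 + J)²)
√(K(-445) + m(485, -618)) = √((-10 - 445)² + 485) = √((-455)² + 485) = √(207025 + 485) = √207510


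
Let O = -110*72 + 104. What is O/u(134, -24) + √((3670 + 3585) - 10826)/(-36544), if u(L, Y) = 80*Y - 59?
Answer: 7816/1979 - I*√3571/36544 ≈ 3.9495 - 0.0016352*I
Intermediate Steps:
O = -7816 (O = -7920 + 104 = -7816)
u(L, Y) = -59 + 80*Y
O/u(134, -24) + √((3670 + 3585) - 10826)/(-36544) = -7816/(-59 + 80*(-24)) + √((3670 + 3585) - 10826)/(-36544) = -7816/(-59 - 1920) + √(7255 - 10826)*(-1/36544) = -7816/(-1979) + √(-3571)*(-1/36544) = -7816*(-1/1979) + (I*√3571)*(-1/36544) = 7816/1979 - I*√3571/36544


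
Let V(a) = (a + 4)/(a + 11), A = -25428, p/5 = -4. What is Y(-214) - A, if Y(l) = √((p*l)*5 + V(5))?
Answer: 25428 + √342409/4 ≈ 25574.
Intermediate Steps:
p = -20 (p = 5*(-4) = -20)
V(a) = (4 + a)/(11 + a)
Y(l) = √(9/16 - 100*l) (Y(l) = √(-20*l*5 + (4 + 5)/(11 + 5)) = √(-100*l + 9/16) = √(9/16 - 100*l))
Y(-214) - A = √(9 - 1600*(-214))/4 - 1*(-25428) = √(9 + 342400)/4 + 25428 = √342409/4 + 25428 = 25428 + √342409/4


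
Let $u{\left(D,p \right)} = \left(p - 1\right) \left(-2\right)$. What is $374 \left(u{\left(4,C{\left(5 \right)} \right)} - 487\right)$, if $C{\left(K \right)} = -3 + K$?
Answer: $-182886$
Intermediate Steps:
$u{\left(D,p \right)} = 2 - 2 p$ ($u{\left(D,p \right)} = \left(-1 + p\right) \left(-2\right) = 2 - 2 p$)
$374 \left(u{\left(4,C{\left(5 \right)} \right)} - 487\right) = 374 \left(\left(2 - 2 \left(-3 + 5\right)\right) - 487\right) = 374 \left(\left(2 - 4\right) - 487\right) = 374 \left(-2 - 487\right) = 374 \left(-489\right) = -182886$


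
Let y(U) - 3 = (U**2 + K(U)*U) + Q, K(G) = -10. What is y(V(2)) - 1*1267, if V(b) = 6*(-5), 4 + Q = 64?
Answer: -4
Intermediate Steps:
Q = 60 (Q = -4 + 64 = 60)
V(b) = -30
y(U) = 63 + U**2 - 10*U (y(U) = 3 + ((U**2 - 10*U) + 60) = 3 + (60 + U**2 - 10*U) = 63 + U**2 - 10*U)
y(V(2)) - 1*1267 = (63 + (-30)**2 - 10*(-30)) - 1*1267 = (63 + 900 + 300) - 1267 = 1263 - 1267 = -4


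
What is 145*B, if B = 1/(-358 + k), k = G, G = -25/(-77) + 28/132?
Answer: -33495/82574 ≈ -0.40564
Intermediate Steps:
G = 124/231 (G = -25*(-1/77) + 28*(1/132) = 25/77 + 7/33 = 124/231 ≈ 0.53680)
k = 124/231 ≈ 0.53680
B = -231/82574 (B = 1/(-358 + 124/231) = 1/(-82574/231) = -231/82574 ≈ -0.0027975)
145*B = 145*(-231/82574) = -33495/82574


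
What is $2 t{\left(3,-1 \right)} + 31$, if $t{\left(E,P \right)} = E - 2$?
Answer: $33$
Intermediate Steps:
$t{\left(E,P \right)} = -2 + E$
$2 t{\left(3,-1 \right)} + 31 = 2 \left(-2 + 3\right) + 31 = 2 \cdot 1 + 31 = 2 + 31 = 33$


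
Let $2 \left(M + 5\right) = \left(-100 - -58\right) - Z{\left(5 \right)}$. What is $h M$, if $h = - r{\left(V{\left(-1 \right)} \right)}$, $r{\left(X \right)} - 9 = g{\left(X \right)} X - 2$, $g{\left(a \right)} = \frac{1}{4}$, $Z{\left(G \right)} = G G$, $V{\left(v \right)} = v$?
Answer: $\frac{2079}{8} \approx 259.88$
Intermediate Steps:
$Z{\left(G \right)} = G^{2}$
$g{\left(a \right)} = \frac{1}{4}$
$r{\left(X \right)} = 7 + \frac{X}{4}$ ($r{\left(X \right)} = 9 + \left(\frac{X}{4} - 2\right) = 9 + \left(-2 + \frac{X}{4}\right) = 7 + \frac{X}{4}$)
$M = - \frac{77}{2}$ ($M = -5 + \frac{\left(-100 - -58\right) - 5^{2}}{2} = -5 + \frac{\left(-100 + 58\right) - 25}{2} = -5 + \frac{-42 - 25}{2} = -5 + \frac{1}{2} \left(-67\right) = -5 - \frac{67}{2} = - \frac{77}{2} \approx -38.5$)
$h = - \frac{27}{4}$ ($h = - (7 + \frac{1}{4} \left(-1\right)) = - (7 - \frac{1}{4}) = \left(-1\right) \frac{27}{4} = - \frac{27}{4} \approx -6.75$)
$h M = \left(- \frac{27}{4}\right) \left(- \frac{77}{2}\right) = \frac{2079}{8}$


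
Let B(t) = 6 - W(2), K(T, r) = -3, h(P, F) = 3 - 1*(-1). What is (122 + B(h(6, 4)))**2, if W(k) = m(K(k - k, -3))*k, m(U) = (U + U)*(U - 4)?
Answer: 1936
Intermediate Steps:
h(P, F) = 4 (h(P, F) = 3 + 1 = 4)
m(U) = 2*U*(-4 + U) (m(U) = (2*U)*(-4 + U) = 2*U*(-4 + U))
W(k) = 42*k (W(k) = (2*(-3)*(-4 - 3))*k = (2*(-3)*(-7))*k = 42*k)
B(t) = -78 (B(t) = 6 - 42*2 = 6 - 1*84 = 6 - 84 = -78)
(122 + B(h(6, 4)))**2 = (122 - 78)**2 = 44**2 = 1936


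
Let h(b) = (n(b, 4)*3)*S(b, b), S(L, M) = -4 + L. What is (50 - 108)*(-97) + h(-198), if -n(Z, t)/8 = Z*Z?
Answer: 190066618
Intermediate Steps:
n(Z, t) = -8*Z² (n(Z, t) = -8*Z*Z = -8*Z²)
h(b) = -24*b²*(-4 + b) (h(b) = (-8*b²*3)*(-4 + b) = (-24*b²)*(-4 + b) = -24*b²*(-4 + b))
(50 - 108)*(-97) + h(-198) = (50 - 108)*(-97) + 24*(-198)²*(4 - 1*(-198)) = -58*(-97) + 24*39204*(4 + 198) = 5626 + 24*39204*202 = 5626 + 190060992 = 190066618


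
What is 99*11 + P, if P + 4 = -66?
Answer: 1019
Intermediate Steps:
P = -70 (P = -4 - 66 = -70)
99*11 + P = 99*11 - 70 = 1089 - 70 = 1019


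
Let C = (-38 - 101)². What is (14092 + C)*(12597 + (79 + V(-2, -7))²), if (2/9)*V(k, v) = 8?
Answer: 862790486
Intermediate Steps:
C = 19321 (C = (-139)² = 19321)
V(k, v) = 36 (V(k, v) = (9/2)*8 = 36)
(14092 + C)*(12597 + (79 + V(-2, -7))²) = (14092 + 19321)*(12597 + (79 + 36)²) = 33413*(12597 + 115²) = 33413*(12597 + 13225) = 33413*25822 = 862790486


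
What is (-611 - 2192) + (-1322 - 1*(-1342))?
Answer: -2783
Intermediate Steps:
(-611 - 2192) + (-1322 - 1*(-1342)) = -2803 + (-1322 + 1342) = -2803 + 20 = -2783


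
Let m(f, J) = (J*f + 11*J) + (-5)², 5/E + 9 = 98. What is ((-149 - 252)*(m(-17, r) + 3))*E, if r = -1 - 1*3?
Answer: -104260/89 ≈ -1171.5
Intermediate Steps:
E = 5/89 (E = 5/(-9 + 98) = 5/89 ≈ 0.056180)
r = -4 (r = -1 - 3 = -4)
m(f, J) = 25 + 11*J + J*f (m(f, J) = (11*J + J*f) + 25 = 25 + 11*J + J*f)
((-149 - 252)*(m(-17, r) + 3))*E = ((-149 - 252)*((25 + 11*(-4) - 4*(-17)) + 3))*(5/89) = -401*((25 - 44 + 68) + 3)*(5/89) = -401*(49 + 3)*(5/89) = -401*52*(5/89) = -20852*5/89 = -104260/89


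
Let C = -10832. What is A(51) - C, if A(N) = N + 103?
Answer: 10986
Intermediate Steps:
A(N) = 103 + N
A(51) - C = (103 + 51) - 1*(-10832) = 154 + 10832 = 10986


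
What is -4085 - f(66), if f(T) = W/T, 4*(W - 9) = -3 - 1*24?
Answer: -359483/88 ≈ -4085.0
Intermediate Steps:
W = 9/4 (W = 9 + (-3 - 1*24)/4 = 9 + (-3 - 24)/4 = 9 + (¼)*(-27) = 9 - 27/4 = 9/4 ≈ 2.2500)
f(T) = 9/(4*T)
-4085 - f(66) = -4085 - 9/(4*66) = -4085 - 1*3/88 = -4085 - 3/88 = -359483/88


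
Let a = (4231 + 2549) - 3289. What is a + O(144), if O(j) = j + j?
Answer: 3779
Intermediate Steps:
O(j) = 2*j
a = 3491 (a = 6780 - 3289 = 3491)
a + O(144) = 3491 + 2*144 = 3491 + 288 = 3779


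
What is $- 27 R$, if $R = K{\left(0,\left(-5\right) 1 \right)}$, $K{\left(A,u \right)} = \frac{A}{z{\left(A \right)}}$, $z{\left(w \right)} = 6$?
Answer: $0$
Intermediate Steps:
$K{\left(A,u \right)} = \frac{A}{6}$
$R = 0$ ($R = \frac{1}{6} \cdot 0 = 0$)
$- 27 R = \left(-27\right) 0 = 0$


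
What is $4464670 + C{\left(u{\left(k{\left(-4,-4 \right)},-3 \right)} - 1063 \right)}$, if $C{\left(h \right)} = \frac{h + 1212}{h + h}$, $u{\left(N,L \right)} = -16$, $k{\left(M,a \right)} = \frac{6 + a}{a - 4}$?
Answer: $\frac{9634757727}{2158} \approx 4.4647 \cdot 10^{6}$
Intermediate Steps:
$k{\left(M,a \right)} = \frac{6 + a}{-4 + a}$
$C{\left(h \right)} = \frac{1212 + h}{2 h}$
$4464670 + C{\left(u{\left(k{\left(-4,-4 \right)},-3 \right)} - 1063 \right)} = 4464670 + \frac{1212 - 1079}{2 \left(-16 - 1063\right)} = 4464670 + \frac{1212 - 1079}{2 \left(-1079\right)} = 4464670 + \frac{1}{2} \left(- \frac{1}{1079}\right) 133 = 4464670 - \frac{133}{2158} = \frac{9634757727}{2158}$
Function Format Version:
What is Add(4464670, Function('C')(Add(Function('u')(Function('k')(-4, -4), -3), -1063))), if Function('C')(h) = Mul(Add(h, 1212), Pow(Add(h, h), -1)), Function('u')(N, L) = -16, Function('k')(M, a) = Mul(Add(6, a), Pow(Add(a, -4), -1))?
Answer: Rational(9634757727, 2158) ≈ 4.4647e+6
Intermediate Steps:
Function('k')(M, a) = Mul(Pow(Add(-4, a), -1), Add(6, a)) (Function('k')(M, a) = Mul(Add(6, a), Pow(Add(-4, a), -1)) = Mul(Pow(Add(-4, a), -1), Add(6, a)))
Function('C')(h) = Mul(Rational(1, 2), Pow(h, -1), Add(1212, h)) (Function('C')(h) = Mul(Add(1212, h), Pow(Mul(2, h), -1)) = Mul(Add(1212, h), Mul(Rational(1, 2), Pow(h, -1))) = Mul(Rational(1, 2), Pow(h, -1), Add(1212, h)))
Add(4464670, Function('C')(Add(Function('u')(Function('k')(-4, -4), -3), -1063))) = Add(4464670, Mul(Rational(1, 2), Pow(Add(-16, -1063), -1), Add(1212, Add(-16, -1063)))) = Add(4464670, Mul(Rational(1, 2), Pow(-1079, -1), Add(1212, -1079))) = Add(4464670, Mul(Rational(1, 2), Rational(-1, 1079), 133)) = Add(4464670, Rational(-133, 2158)) = Rational(9634757727, 2158)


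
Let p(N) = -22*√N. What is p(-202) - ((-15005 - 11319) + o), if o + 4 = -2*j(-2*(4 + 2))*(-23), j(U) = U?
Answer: 26880 - 22*I*√202 ≈ 26880.0 - 312.68*I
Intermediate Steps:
o = -556 (o = -4 - (-4)*(4 + 2)*(-23) = -4 - (-4)*6*(-23) = -4 - 2*(-12)*(-23) = -4 + 24*(-23) = -4 - 552 = -556)
p(-202) - ((-15005 - 11319) + o) = -22*I*√202 - ((-15005 - 11319) - 556) = -22*I*√202 - (-26324 - 556) = -22*I*√202 - 1*(-26880) = -22*I*√202 + 26880 = 26880 - 22*I*√202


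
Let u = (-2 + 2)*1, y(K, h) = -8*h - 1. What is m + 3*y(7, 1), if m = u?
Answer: -27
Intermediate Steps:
y(K, h) = -1 - 8*h
u = 0 (u = 0*1 = 0)
m = 0
m + 3*y(7, 1) = 0 + 3*(-1 - 8*1) = 0 + 3*(-1 - 8) = 0 + 3*(-9) = 0 - 27 = -27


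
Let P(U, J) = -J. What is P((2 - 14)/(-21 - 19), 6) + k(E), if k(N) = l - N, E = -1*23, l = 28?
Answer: 45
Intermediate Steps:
E = -23
k(N) = 28 - N
P((2 - 14)/(-21 - 19), 6) + k(E) = -1*6 + (28 - 1*(-23)) = -6 + (28 + 23) = -6 + 51 = 45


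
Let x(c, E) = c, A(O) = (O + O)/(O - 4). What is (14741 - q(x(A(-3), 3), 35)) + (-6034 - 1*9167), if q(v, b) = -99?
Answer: -361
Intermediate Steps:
A(O) = 2*O/(-4 + O) (A(O) = (2*O)/(-4 + O) = 2*O/(-4 + O))
(14741 - q(x(A(-3), 3), 35)) + (-6034 - 1*9167) = (14741 - 1*(-99)) + (-6034 - 1*9167) = (14741 + 99) + (-6034 - 9167) = 14840 - 15201 = -361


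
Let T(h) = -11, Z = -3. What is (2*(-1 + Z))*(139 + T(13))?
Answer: -1024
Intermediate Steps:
(2*(-1 + Z))*(139 + T(13)) = (2*(-1 - 3))*(139 - 11) = (2*(-4))*128 = -8*128 = -1024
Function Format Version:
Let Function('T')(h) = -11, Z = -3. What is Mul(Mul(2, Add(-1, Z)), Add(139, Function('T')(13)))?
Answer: -1024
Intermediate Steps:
Mul(Mul(2, Add(-1, Z)), Add(139, Function('T')(13))) = Mul(Mul(2, Add(-1, -3)), Add(139, -11)) = Mul(Mul(2, -4), 128) = Mul(-8, 128) = -1024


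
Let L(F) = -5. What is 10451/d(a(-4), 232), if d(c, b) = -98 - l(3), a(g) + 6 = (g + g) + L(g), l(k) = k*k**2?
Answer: -10451/125 ≈ -83.608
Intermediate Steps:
l(k) = k**3
a(g) = -11 + 2*g (a(g) = -6 + ((g + g) - 5) = -6 + (2*g - 5) = -6 + (-5 + 2*g) = -11 + 2*g)
d(c, b) = -125 (d(c, b) = -98 - 1*3**3 = -98 - 1*27 = -98 - 27 = -125)
10451/d(a(-4), 232) = 10451/(-125) = 10451*(-1/125) = -10451/125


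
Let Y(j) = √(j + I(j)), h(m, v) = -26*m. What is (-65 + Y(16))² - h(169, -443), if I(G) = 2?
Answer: 8637 - 390*√2 ≈ 8085.5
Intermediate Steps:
Y(j) = √(2 + j) (Y(j) = √(j + 2) = √(2 + j))
(-65 + Y(16))² - h(169, -443) = (-65 + √(2 + 16))² - (-26)*169 = (-65 + √18)² - 1*(-4394) = (-65 + 3*√2)² + 4394 = 4394 + (-65 + 3*√2)²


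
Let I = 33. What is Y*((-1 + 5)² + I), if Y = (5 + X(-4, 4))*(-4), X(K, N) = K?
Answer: -196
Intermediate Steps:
Y = -4 (Y = (5 - 4)*(-4) = 1*(-4) = -4)
Y*((-1 + 5)² + I) = -4*((-1 + 5)² + 33) = -4*(4² + 33) = -4*(16 + 33) = -4*49 = -196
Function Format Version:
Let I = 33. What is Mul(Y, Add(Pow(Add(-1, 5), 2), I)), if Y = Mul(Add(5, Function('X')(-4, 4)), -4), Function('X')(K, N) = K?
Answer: -196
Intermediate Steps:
Y = -4 (Y = Mul(Add(5, -4), -4) = Mul(1, -4) = -4)
Mul(Y, Add(Pow(Add(-1, 5), 2), I)) = Mul(-4, Add(Pow(Add(-1, 5), 2), 33)) = Mul(-4, Add(Pow(4, 2), 33)) = Mul(-4, Add(16, 33)) = Mul(-4, 49) = -196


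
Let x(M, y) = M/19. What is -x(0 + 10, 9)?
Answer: -10/19 ≈ -0.52632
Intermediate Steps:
x(M, y) = M/19 (x(M, y) = M*(1/19) = M/19)
-x(0 + 10, 9) = -(0 + 10)/19 = -10/19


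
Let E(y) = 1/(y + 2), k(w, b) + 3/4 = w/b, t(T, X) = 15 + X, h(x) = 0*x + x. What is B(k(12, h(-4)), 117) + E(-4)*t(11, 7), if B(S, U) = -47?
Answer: -58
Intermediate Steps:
h(x) = x (h(x) = 0 + x = x)
k(w, b) = -3/4 + w/b
E(y) = 1/(2 + y)
B(k(12, h(-4)), 117) + E(-4)*t(11, 7) = -47 + (15 + 7)/(2 - 4) = -47 + 22/(-2) = -47 - 1/2*22 = -47 - 11 = -58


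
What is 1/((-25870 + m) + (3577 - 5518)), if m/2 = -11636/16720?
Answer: -2090/58127899 ≈ -3.5955e-5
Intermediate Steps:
m = -2909/2090 (m = 2*(-11636/16720) = 2*(-11636*1/16720) = 2*(-2909/4180) = -2909/2090 ≈ -1.3919)
1/((-25870 + m) + (3577 - 5518)) = 1/((-25870 - 2909/2090) + (3577 - 5518)) = 1/(-54071209/2090 - 1941) = 1/(-58127899/2090) = -2090/58127899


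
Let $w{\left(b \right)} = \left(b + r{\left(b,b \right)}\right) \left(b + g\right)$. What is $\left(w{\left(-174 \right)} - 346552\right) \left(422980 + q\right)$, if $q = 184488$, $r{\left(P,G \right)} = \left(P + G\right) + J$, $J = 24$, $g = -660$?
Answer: $41781649040$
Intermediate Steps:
$r{\left(P,G \right)} = 24 + G + P$ ($r{\left(P,G \right)} = \left(P + G\right) + 24 = \left(G + P\right) + 24 = 24 + G + P$)
$w{\left(b \right)} = \left(-660 + b\right) \left(24 + 3 b\right)$ ($w{\left(b \right)} = \left(b + \left(24 + b + b\right)\right) \left(b - 660\right) = \left(b + \left(24 + 2 b\right)\right) \left(-660 + b\right) = \left(24 + 3 b\right) \left(-660 + b\right) = \left(-660 + b\right) \left(24 + 3 b\right)$)
$\left(w{\left(-174 \right)} - 346552\right) \left(422980 + q\right) = \left(\left(-15840 - -340344 + 3 \left(-174\right)^{2}\right) - 346552\right) \left(422980 + 184488\right) = \left(\left(-15840 + 340344 + 3 \cdot 30276\right) - 346552\right) 607468 = \left(\left(-15840 + 340344 + 90828\right) - 346552\right) 607468 = \left(415332 - 346552\right) 607468 = 68780 \cdot 607468 = 41781649040$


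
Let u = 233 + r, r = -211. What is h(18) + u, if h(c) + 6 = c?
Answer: 34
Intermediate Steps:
h(c) = -6 + c
u = 22 (u = 233 - 211 = 22)
h(18) + u = (-6 + 18) + 22 = 12 + 22 = 34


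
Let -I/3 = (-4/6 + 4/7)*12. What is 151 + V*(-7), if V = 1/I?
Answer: 3575/24 ≈ 148.96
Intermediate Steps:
I = 24/7 (I = -3*(-4/6 + 4/7)*12 = -3*(-4*⅙ + 4*(⅐))*12 = -3*(-⅔ + 4/7)*12 = -(-2)*12/7 = -3*(-8/7) = 24/7 ≈ 3.4286)
V = 7/24 (V = 1/(24/7) = 7/24 ≈ 0.29167)
151 + V*(-7) = 151 + (7/24)*(-7) = 151 - 49/24 = 3575/24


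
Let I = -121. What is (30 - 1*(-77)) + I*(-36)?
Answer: 4463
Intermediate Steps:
(30 - 1*(-77)) + I*(-36) = (30 - 1*(-77)) - 121*(-36) = (30 + 77) + 4356 = 107 + 4356 = 4463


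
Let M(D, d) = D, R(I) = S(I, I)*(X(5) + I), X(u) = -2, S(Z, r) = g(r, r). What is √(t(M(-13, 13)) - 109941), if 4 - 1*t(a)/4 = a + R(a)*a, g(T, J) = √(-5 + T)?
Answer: √(-109873 - 2340*I*√2) ≈ 4.991 - 331.51*I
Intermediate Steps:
S(Z, r) = √(-5 + r)
R(I) = √(-5 + I)*(-2 + I)
t(a) = 16 - 4*a - 4*a*√(-5 + a)*(-2 + a) (t(a) = 16 - 4*(a + (√(-5 + a)*(-2 + a))*a) = 16 - 4*(a + a*√(-5 + a)*(-2 + a)) = 16 + (-4*a - 4*a*√(-5 + a)*(-2 + a)) = 16 - 4*a - 4*a*√(-5 + a)*(-2 + a))
√(t(M(-13, 13)) - 109941) = √((16 - 4*(-13) - 4*(-13)*√(-5 - 13)*(-2 - 13)) - 109941) = √((16 + 52 - 4*(-13)*√(-18)*(-15)) - 109941) = √((16 + 52 - 4*(-13)*3*I*√2*(-15)) - 109941) = √((16 + 52 - 2340*I*√2) - 109941) = √((68 - 2340*I*√2) - 109941) = √(-109873 - 2340*I*√2)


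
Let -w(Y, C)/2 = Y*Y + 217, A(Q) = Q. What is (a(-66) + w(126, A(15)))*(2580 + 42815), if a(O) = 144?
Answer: -1454546590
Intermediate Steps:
w(Y, C) = -434 - 2*Y² (w(Y, C) = -2*(Y*Y + 217) = -2*(Y² + 217) = -2*(217 + Y²) = -434 - 2*Y²)
(a(-66) + w(126, A(15)))*(2580 + 42815) = (144 + (-434 - 2*126²))*(2580 + 42815) = (144 + (-434 - 2*15876))*45395 = (144 + (-434 - 31752))*45395 = (144 - 32186)*45395 = -32042*45395 = -1454546590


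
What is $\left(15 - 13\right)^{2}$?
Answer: $4$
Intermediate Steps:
$\left(15 - 13\right)^{2} = 2^{2} = 4$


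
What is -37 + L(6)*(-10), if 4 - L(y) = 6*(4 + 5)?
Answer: 463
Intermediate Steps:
L(y) = -50 (L(y) = 4 - 6*(4 + 5) = 4 - 6*9 = 4 - 1*54 = 4 - 54 = -50)
-37 + L(6)*(-10) = -37 - 50*(-10) = -37 + 500 = 463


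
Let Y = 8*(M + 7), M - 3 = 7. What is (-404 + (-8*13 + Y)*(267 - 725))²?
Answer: 226803600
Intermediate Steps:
M = 10 (M = 3 + 7 = 10)
Y = 136 (Y = 8*(10 + 7) = 8*17 = 136)
(-404 + (-8*13 + Y)*(267 - 725))² = (-404 + (-8*13 + 136)*(267 - 725))² = (-404 + (-104 + 136)*(-458))² = (-404 + 32*(-458))² = (-404 - 14656)² = (-15060)² = 226803600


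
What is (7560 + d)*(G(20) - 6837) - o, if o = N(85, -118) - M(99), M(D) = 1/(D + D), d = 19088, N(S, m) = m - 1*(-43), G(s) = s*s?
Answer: -33963553997/198 ≈ -1.7153e+8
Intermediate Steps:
G(s) = s**2
N(S, m) = 43 + m (N(S, m) = m + 43 = 43 + m)
M(D) = 1/(2*D)
o = -14851/198 (o = (43 - 118) - 1/(2*99) = -75 - 1/(2*99) = -75 - 1*1/198 = -75 - 1/198 = -14851/198 ≈ -75.005)
(7560 + d)*(G(20) - 6837) - o = (7560 + 19088)*(20**2 - 6837) - 1*(-14851/198) = 26648*(400 - 6837) + 14851/198 = 26648*(-6437) + 14851/198 = -171533176 + 14851/198 = -33963553997/198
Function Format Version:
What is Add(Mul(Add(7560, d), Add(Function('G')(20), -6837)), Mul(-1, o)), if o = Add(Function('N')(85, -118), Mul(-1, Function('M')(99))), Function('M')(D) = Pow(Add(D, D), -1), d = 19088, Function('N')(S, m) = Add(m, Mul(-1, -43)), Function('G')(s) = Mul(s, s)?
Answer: Rational(-33963553997, 198) ≈ -1.7153e+8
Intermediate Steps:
Function('G')(s) = Pow(s, 2)
Function('N')(S, m) = Add(43, m) (Function('N')(S, m) = Add(m, 43) = Add(43, m))
Function('M')(D) = Mul(Rational(1, 2), Pow(D, -1)) (Function('M')(D) = Pow(Mul(2, D), -1) = Mul(Rational(1, 2), Pow(D, -1)))
o = Rational(-14851, 198) (o = Add(Add(43, -118), Mul(-1, Mul(Rational(1, 2), Pow(99, -1)))) = Add(-75, Mul(-1, Mul(Rational(1, 2), Rational(1, 99)))) = Add(-75, Mul(-1, Rational(1, 198))) = Add(-75, Rational(-1, 198)) = Rational(-14851, 198) ≈ -75.005)
Add(Mul(Add(7560, d), Add(Function('G')(20), -6837)), Mul(-1, o)) = Add(Mul(Add(7560, 19088), Add(Pow(20, 2), -6837)), Mul(-1, Rational(-14851, 198))) = Add(Mul(26648, Add(400, -6837)), Rational(14851, 198)) = Add(Mul(26648, -6437), Rational(14851, 198)) = Add(-171533176, Rational(14851, 198)) = Rational(-33963553997, 198)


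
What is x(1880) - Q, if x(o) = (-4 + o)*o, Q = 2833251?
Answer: 693629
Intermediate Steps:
x(o) = o*(-4 + o)
x(1880) - Q = 1880*(-4 + 1880) - 1*2833251 = 1880*1876 - 2833251 = 3526880 - 2833251 = 693629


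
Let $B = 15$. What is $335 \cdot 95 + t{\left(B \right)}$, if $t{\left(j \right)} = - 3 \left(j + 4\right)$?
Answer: $31768$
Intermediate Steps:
$t{\left(j \right)} = -12 - 3 j$ ($t{\left(j \right)} = - 3 \left(4 + j\right) = -12 - 3 j$)
$335 \cdot 95 + t{\left(B \right)} = 335 \cdot 95 - 57 = 31825 - 57 = 31768$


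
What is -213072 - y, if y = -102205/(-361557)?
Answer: -77037775309/361557 ≈ -2.1307e+5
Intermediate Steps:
y = 102205/361557 (y = -102205*(-1/361557) = 102205/361557 ≈ 0.28268)
-213072 - y = -213072 - 1*102205/361557 = -213072 - 102205/361557 = -77037775309/361557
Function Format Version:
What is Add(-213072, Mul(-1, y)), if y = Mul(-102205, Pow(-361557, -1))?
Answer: Rational(-77037775309, 361557) ≈ -2.1307e+5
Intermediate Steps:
y = Rational(102205, 361557) (y = Mul(-102205, Rational(-1, 361557)) = Rational(102205, 361557) ≈ 0.28268)
Add(-213072, Mul(-1, y)) = Add(-213072, Mul(-1, Rational(102205, 361557))) = Add(-213072, Rational(-102205, 361557)) = Rational(-77037775309, 361557)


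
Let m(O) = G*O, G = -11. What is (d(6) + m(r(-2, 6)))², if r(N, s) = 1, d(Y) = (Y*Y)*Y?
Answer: 42025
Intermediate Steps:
d(Y) = Y³ (d(Y) = Y²*Y = Y³)
m(O) = -11*O
(d(6) + m(r(-2, 6)))² = (6³ - 11*1)² = (216 - 11)² = 205² = 42025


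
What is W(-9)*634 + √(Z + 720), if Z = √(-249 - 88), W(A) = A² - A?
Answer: 57060 + √(720 + I*√337) ≈ 57087.0 + 0.34205*I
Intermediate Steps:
Z = I*√337 (Z = √(-337) = I*√337 ≈ 18.358*I)
W(-9)*634 + √(Z + 720) = -9*(-1 - 9)*634 + √(I*√337 + 720) = -9*(-10)*634 + √(720 + I*√337) = 90*634 + √(720 + I*√337) = 57060 + √(720 + I*√337)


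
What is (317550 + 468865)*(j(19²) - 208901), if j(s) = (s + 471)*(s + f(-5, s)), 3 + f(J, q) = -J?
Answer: 73227032725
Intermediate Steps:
f(J, q) = -3 - J
j(s) = (2 + s)*(471 + s) (j(s) = (s + 471)*(s + (-3 - 1*(-5))) = (471 + s)*(s + (-3 + 5)) = (471 + s)*(s + 2) = (471 + s)*(2 + s) = (2 + s)*(471 + s))
(317550 + 468865)*(j(19²) - 208901) = (317550 + 468865)*((942 + (19²)² + 473*19²) - 208901) = 786415*((942 + 361² + 473*361) - 208901) = 786415*((942 + 130321 + 170753) - 208901) = 786415*(302016 - 208901) = 786415*93115 = 73227032725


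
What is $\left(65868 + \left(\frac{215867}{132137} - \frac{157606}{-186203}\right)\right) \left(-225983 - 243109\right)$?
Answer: $- \frac{760256201566476388332}{24604305811} \approx -3.0899 \cdot 10^{10}$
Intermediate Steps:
$\left(65868 + \left(\frac{215867}{132137} - \frac{157606}{-186203}\right)\right) \left(-225983 - 243109\right) = \left(65868 + \left(215867 \cdot \frac{1}{132137} - - \frac{157606}{186203}\right)\right) \left(-469092\right) = \left(65868 + \left(\frac{215867}{132137} + \frac{157606}{186203}\right)\right) \left(-469092\right) = \left(65868 + \frac{61020667023}{24604305811}\right) \left(-469092\right) = \frac{1620697435825971}{24604305811} \left(-469092\right) = - \frac{760256201566476388332}{24604305811}$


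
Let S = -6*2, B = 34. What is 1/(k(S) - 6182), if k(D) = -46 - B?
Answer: -1/6262 ≈ -0.00015969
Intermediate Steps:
S = -12
k(D) = -80 (k(D) = -46 - 1*34 = -46 - 34 = -80)
1/(k(S) - 6182) = 1/(-80 - 6182) = 1/(-6262) = -1/6262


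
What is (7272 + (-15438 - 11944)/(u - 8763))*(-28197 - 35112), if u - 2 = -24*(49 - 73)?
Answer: -3769968774918/8185 ≈ -4.6059e+8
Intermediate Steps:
u = 578 (u = 2 - 24*(49 - 73) = 2 - 24*(-24) = 2 + 576 = 578)
(7272 + (-15438 - 11944)/(u - 8763))*(-28197 - 35112) = (7272 + (-15438 - 11944)/(578 - 8763))*(-28197 - 35112) = (7272 - 27382/(-8185))*(-63309) = (7272 - 27382*(-1/8185))*(-63309) = (7272 + 27382/8185)*(-63309) = (59548702/8185)*(-63309) = -3769968774918/8185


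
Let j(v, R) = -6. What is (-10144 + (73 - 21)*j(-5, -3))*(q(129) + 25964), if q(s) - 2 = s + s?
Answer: -274198144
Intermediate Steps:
q(s) = 2 + 2*s (q(s) = 2 + (s + s) = 2 + 2*s)
(-10144 + (73 - 21)*j(-5, -3))*(q(129) + 25964) = (-10144 + (73 - 21)*(-6))*((2 + 2*129) + 25964) = (-10144 + 52*(-6))*((2 + 258) + 25964) = (-10144 - 312)*(260 + 25964) = -10456*26224 = -274198144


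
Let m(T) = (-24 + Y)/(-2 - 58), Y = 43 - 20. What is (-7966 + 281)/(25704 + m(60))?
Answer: -461100/1542241 ≈ -0.29898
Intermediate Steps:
Y = 23
m(T) = 1/60 (m(T) = (-24 + 23)/(-2 - 58) = -1/(-60) = -1*(-1/60) = 1/60)
(-7966 + 281)/(25704 + m(60)) = (-7966 + 281)/(25704 + 1/60) = -7685/1542241/60 = -7685*60/1542241 = -461100/1542241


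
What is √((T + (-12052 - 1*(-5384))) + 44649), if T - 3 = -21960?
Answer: 2*√4006 ≈ 126.59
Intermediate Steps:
T = -21957 (T = 3 - 21960 = -21957)
√((T + (-12052 - 1*(-5384))) + 44649) = √((-21957 + (-12052 - 1*(-5384))) + 44649) = √((-21957 + (-12052 + 5384)) + 44649) = √((-21957 - 6668) + 44649) = √(-28625 + 44649) = √16024 = 2*√4006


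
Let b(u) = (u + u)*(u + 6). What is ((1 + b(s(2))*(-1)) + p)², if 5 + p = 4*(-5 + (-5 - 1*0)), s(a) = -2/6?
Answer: 131044/81 ≈ 1617.8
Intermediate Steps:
s(a) = -⅓ (s(a) = -2*⅙ = -⅓)
b(u) = 2*u*(6 + u) (b(u) = (2*u)*(6 + u) = 2*u*(6 + u))
p = -45 (p = -5 + 4*(-5 + (-5 - 1*0)) = -5 + 4*(-5 + (-5 + 0)) = -5 + 4*(-5 - 5) = -5 + 4*(-10) = -5 - 40 = -45)
((1 + b(s(2))*(-1)) + p)² = ((1 + (2*(-⅓)*(6 - ⅓))*(-1)) - 45)² = ((1 + (2*(-⅓)*(17/3))*(-1)) - 45)² = ((1 - 34/9*(-1)) - 45)² = ((1 + 34/9) - 45)² = (43/9 - 45)² = (-362/9)² = 131044/81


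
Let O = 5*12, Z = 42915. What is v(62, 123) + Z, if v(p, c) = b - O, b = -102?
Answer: 42753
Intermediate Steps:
O = 60
v(p, c) = -162 (v(p, c) = -102 - 1*60 = -102 - 60 = -162)
v(62, 123) + Z = -162 + 42915 = 42753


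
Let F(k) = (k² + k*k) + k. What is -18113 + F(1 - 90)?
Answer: -2360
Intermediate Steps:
F(k) = k + 2*k² (F(k) = (k² + k²) + k = 2*k² + k = k + 2*k²)
-18113 + F(1 - 90) = -18113 + (1 - 90)*(1 + 2*(1 - 90)) = -18113 - 89*(1 + 2*(-89)) = -18113 - 89*(1 - 178) = -18113 - 89*(-177) = -18113 + 15753 = -2360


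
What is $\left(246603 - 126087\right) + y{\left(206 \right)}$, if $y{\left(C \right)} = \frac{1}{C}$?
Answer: $\frac{24826297}{206} \approx 1.2052 \cdot 10^{5}$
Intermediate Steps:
$\left(246603 - 126087\right) + y{\left(206 \right)} = \left(246603 - 126087\right) + \frac{1}{206} = 120516 + \frac{1}{206} = \frac{24826297}{206}$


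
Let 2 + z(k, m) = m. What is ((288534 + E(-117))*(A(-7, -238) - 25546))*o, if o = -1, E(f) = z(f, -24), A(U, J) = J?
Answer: 7438890272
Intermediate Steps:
z(k, m) = -2 + m
E(f) = -26 (E(f) = -2 - 24 = -26)
((288534 + E(-117))*(A(-7, -238) - 25546))*o = ((288534 - 26)*(-238 - 25546))*(-1) = (288508*(-25784))*(-1) = -7438890272*(-1) = 7438890272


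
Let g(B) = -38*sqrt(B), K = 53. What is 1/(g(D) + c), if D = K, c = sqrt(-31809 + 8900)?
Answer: -1/(38*sqrt(53) - I*sqrt(22909)) ≈ -0.002782 - 0.0015221*I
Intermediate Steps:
c = I*sqrt(22909) (c = sqrt(-22909) = I*sqrt(22909) ≈ 151.36*I)
D = 53
1/(g(D) + c) = 1/(-38*sqrt(53) + I*sqrt(22909))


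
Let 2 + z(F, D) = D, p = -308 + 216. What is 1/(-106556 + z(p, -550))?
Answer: -1/107108 ≈ -9.3364e-6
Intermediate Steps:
p = -92
z(F, D) = -2 + D
1/(-106556 + z(p, -550)) = 1/(-106556 + (-2 - 550)) = 1/(-106556 - 552) = 1/(-107108) = -1/107108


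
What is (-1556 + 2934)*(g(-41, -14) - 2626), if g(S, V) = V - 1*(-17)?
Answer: -3614494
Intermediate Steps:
g(S, V) = 17 + V (g(S, V) = V + 17 = 17 + V)
(-1556 + 2934)*(g(-41, -14) - 2626) = (-1556 + 2934)*((17 - 14) - 2626) = 1378*(3 - 2626) = 1378*(-2623) = -3614494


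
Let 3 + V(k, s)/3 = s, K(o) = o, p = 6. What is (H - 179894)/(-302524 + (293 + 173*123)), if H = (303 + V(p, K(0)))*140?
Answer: 69367/140476 ≈ 0.49380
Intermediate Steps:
V(k, s) = -9 + 3*s
H = 41160 (H = (303 + (-9 + 3*0))*140 = (303 + (-9 + 0))*140 = (303 - 9)*140 = 294*140 = 41160)
(H - 179894)/(-302524 + (293 + 173*123)) = (41160 - 179894)/(-302524 + (293 + 173*123)) = -138734/(-302524 + (293 + 21279)) = -138734/(-302524 + 21572) = -138734/(-280952) = -138734*(-1/280952) = 69367/140476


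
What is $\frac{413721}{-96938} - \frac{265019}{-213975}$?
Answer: $- \frac{62835539153}{20742308550} \approx -3.0293$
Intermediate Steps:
$\frac{413721}{-96938} - \frac{265019}{-213975} = 413721 \left(- \frac{1}{96938}\right) - - \frac{265019}{213975} = - \frac{413721}{96938} + \frac{265019}{213975} = - \frac{62835539153}{20742308550}$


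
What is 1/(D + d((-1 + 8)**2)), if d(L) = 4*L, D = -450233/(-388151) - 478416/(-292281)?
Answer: 37816387477/7517776012255 ≈ 0.0050303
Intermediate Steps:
D = 105764066763/37816387477 (D = -450233*(-1/388151) - 478416*(-1/292281) = 450233/388151 + 159472/97427 = 105764066763/37816387477 ≈ 2.7968)
1/(D + d((-1 + 8)**2)) = 1/(105764066763/37816387477 + 4*(-1 + 8)**2) = 1/(105764066763/37816387477 + 4*7**2) = 1/(105764066763/37816387477 + 4*49) = 1/(105764066763/37816387477 + 196) = 1/(7517776012255/37816387477) = 37816387477/7517776012255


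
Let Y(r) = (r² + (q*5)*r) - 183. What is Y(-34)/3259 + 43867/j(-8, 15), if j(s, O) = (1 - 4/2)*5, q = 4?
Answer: -142961088/16295 ≈ -8773.3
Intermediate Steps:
j(s, O) = -5 (j(s, O) = (1 - 4*½)*5 = (1 - 2)*5 = -1*5 = -5)
Y(r) = -183 + r² + 20*r (Y(r) = (r² + (4*5)*r) - 183 = (r² + 20*r) - 183 = -183 + r² + 20*r)
Y(-34)/3259 + 43867/j(-8, 15) = (-183 + (-34)² + 20*(-34))/3259 + 43867/(-5) = (-183 + 1156 - 680)*(1/3259) + 43867*(-⅕) = 293*(1/3259) - 43867/5 = 293/3259 - 43867/5 = -142961088/16295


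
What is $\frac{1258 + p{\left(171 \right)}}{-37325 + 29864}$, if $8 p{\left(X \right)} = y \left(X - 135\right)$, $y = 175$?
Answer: $- \frac{4091}{14922} \approx -0.27416$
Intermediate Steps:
$p{\left(X \right)} = - \frac{23625}{8} + \frac{175 X}{8}$ ($p{\left(X \right)} = \frac{175 \left(X - 135\right)}{8} = \frac{175 \left(-135 + X\right)}{8} = \frac{-23625 + 175 X}{8} = - \frac{23625}{8} + \frac{175 X}{8}$)
$\frac{1258 + p{\left(171 \right)}}{-37325 + 29864} = \frac{1258 + \left(- \frac{23625}{8} + \frac{175}{8} \cdot 171\right)}{-37325 + 29864} = \frac{1258 + \left(- \frac{23625}{8} + \frac{29925}{8}\right)}{-7461} = \left(1258 + \frac{1575}{2}\right) \left(- \frac{1}{7461}\right) = \frac{4091}{2} \left(- \frac{1}{7461}\right) = - \frac{4091}{14922}$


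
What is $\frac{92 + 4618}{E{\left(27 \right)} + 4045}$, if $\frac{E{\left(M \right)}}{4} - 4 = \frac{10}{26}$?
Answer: $\frac{61230}{52813} \approx 1.1594$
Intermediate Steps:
$E{\left(M \right)} = \frac{228}{13}$ ($E{\left(M \right)} = 16 + 4 \cdot \frac{10}{26} = 16 + 4 \cdot 10 \cdot \frac{1}{26} = 16 + 4 \cdot \frac{5}{13} = 16 + \frac{20}{13} = \frac{228}{13}$)
$\frac{92 + 4618}{E{\left(27 \right)} + 4045} = \frac{92 + 4618}{\frac{228}{13} + 4045} = \frac{4710}{\frac{52813}{13}} = 4710 \cdot \frac{13}{52813} = \frac{61230}{52813}$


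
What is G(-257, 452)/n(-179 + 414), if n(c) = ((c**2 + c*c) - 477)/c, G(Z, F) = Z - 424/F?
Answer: -6849545/12426949 ≈ -0.55118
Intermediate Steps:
n(c) = (-477 + 2*c**2)/c (n(c) = ((c**2 + c**2) - 477)/c = (2*c**2 - 477)/c = (-477 + 2*c**2)/c)
G(-257, 452)/n(-179 + 414) = (-257 - 424/452)/(-477/(-179 + 414) + 2*(-179 + 414)) = (-257 - 424*1/452)/(-477/235 + 2*235) = (-257 - 106/113)/(-477*1/235 + 470) = -29147/(113*(-477/235 + 470)) = -29147/(113*109973/235) = -29147/113*235/109973 = -6849545/12426949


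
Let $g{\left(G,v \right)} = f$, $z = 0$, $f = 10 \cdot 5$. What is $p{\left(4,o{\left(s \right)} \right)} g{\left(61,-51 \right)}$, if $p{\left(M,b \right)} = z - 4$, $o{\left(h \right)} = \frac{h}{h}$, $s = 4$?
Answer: $-200$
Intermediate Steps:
$f = 50$
$o{\left(h \right)} = 1$
$p{\left(M,b \right)} = -4$ ($p{\left(M,b \right)} = 0 - 4 = -4$)
$g{\left(G,v \right)} = 50$
$p{\left(4,o{\left(s \right)} \right)} g{\left(61,-51 \right)} = \left(-4\right) 50 = -200$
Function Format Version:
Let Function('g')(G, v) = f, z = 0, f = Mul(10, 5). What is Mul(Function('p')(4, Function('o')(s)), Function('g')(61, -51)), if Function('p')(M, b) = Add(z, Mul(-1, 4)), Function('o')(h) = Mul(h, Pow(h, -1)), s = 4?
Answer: -200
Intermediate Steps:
f = 50
Function('o')(h) = 1
Function('p')(M, b) = -4 (Function('p')(M, b) = Add(0, Mul(-1, 4)) = Add(0, -4) = -4)
Function('g')(G, v) = 50
Mul(Function('p')(4, Function('o')(s)), Function('g')(61, -51)) = Mul(-4, 50) = -200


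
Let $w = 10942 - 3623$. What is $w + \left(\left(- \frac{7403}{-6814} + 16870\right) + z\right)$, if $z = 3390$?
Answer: $\frac{187930709}{6814} \approx 27580.0$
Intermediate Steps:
$w = 7319$
$w + \left(\left(- \frac{7403}{-6814} + 16870\right) + z\right) = 7319 + \left(\left(- \frac{7403}{-6814} + 16870\right) + 3390\right) = 7319 + \left(\left(\left(-7403\right) \left(- \frac{1}{6814}\right) + 16870\right) + 3390\right) = 7319 + \left(\left(\frac{7403}{6814} + 16870\right) + 3390\right) = 7319 + \left(\frac{114959583}{6814} + 3390\right) = 7319 + \frac{138059043}{6814} = \frac{187930709}{6814}$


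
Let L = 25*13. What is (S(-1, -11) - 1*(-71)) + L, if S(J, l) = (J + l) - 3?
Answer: 381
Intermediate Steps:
S(J, l) = -3 + J + l
L = 325
(S(-1, -11) - 1*(-71)) + L = ((-3 - 1 - 11) - 1*(-71)) + 325 = (-15 + 71) + 325 = 56 + 325 = 381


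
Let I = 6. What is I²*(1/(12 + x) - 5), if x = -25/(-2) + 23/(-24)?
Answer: -100836/565 ≈ -178.47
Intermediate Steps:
x = 277/24 (x = -25*(-½) + 23*(-1/24) = 25/2 - 23/24 = 277/24 ≈ 11.542)
I²*(1/(12 + x) - 5) = 6²*(1/(12 + 277/24) - 5) = 36*(1/(565/24) - 5) = 36*(24/565 - 5) = 36*(-2801/565) = -100836/565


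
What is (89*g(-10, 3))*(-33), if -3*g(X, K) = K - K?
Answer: 0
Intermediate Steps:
g(X, K) = 0 (g(X, K) = -(K - K)/3 = -1/3*0 = 0)
(89*g(-10, 3))*(-33) = (89*0)*(-33) = 0*(-33) = 0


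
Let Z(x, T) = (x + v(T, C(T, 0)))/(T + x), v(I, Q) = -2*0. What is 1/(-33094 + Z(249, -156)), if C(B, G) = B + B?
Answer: -31/1025831 ≈ -3.0219e-5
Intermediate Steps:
C(B, G) = 2*B
v(I, Q) = 0
Z(x, T) = x/(T + x) (Z(x, T) = (x + 0)/(T + x) = x/(T + x))
1/(-33094 + Z(249, -156)) = 1/(-33094 + 249/(-156 + 249)) = 1/(-33094 + 249/93) = 1/(-33094 + 249*(1/93)) = 1/(-33094 + 83/31) = 1/(-1025831/31) = -31/1025831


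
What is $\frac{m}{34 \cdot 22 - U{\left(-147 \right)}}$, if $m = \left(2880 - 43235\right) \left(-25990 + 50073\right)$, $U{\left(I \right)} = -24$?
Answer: $- \frac{971869465}{772} \approx -1.2589 \cdot 10^{6}$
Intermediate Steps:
$m = -971869465$ ($m = \left(-40355\right) 24083 = -971869465$)
$\frac{m}{34 \cdot 22 - U{\left(-147 \right)}} = - \frac{971869465}{34 \cdot 22 - -24} = - \frac{971869465}{748 + 24} = - \frac{971869465}{772}$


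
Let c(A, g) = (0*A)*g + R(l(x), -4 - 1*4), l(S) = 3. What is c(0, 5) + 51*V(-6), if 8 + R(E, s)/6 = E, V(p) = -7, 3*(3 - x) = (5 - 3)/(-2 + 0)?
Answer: -387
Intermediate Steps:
x = 10/3 (x = 3 - (5 - 3)/(3*(-2 + 0)) = 3 - 2/(3*(-2)) = 3 - 2*(-1)/(3*2) = 3 - 1/3*(-1) = 3 + 1/3 = 10/3 ≈ 3.3333)
R(E, s) = -48 + 6*E
c(A, g) = -30 (c(A, g) = (0*A)*g + (-48 + 6*3) = 0*g + (-48 + 18) = 0 - 30 = -30)
c(0, 5) + 51*V(-6) = -30 + 51*(-7) = -30 - 357 = -387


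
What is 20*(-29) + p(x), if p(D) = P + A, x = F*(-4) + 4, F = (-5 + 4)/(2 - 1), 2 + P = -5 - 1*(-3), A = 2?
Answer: -582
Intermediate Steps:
P = -4 (P = -2 + (-5 - 1*(-3)) = -2 + (-5 + 3) = -2 - 2 = -4)
F = -1 (F = -1/1 = -1*1 = -1)
x = 8 (x = -1*(-4) + 4 = 4 + 4 = 8)
p(D) = -2 (p(D) = -4 + 2 = -2)
20*(-29) + p(x) = 20*(-29) - 2 = -580 - 2 = -582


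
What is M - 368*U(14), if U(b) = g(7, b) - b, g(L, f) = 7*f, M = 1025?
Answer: -29887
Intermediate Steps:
U(b) = 6*b (U(b) = 7*b - b = 6*b)
M - 368*U(14) = 1025 - 2208*14 = 1025 - 368*84 = 1025 - 30912 = -29887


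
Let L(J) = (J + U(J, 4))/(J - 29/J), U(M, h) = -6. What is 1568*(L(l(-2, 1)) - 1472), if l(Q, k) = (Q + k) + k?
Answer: -2308096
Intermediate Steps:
l(Q, k) = Q + 2*k
L(J) = (-6 + J)/(J - 29/J) (L(J) = (J - 6)/(J - 29/J) = (-6 + J)/(J - 29/J))
1568*(L(l(-2, 1)) - 1472) = 1568*((-2 + 2*1)*(-6 + (-2 + 2*1))/(-29 + (-2 + 2*1)**2) - 1472) = 1568*((-2 + 2)*(-6 + (-2 + 2))/(-29 + (-2 + 2)**2) - 1472) = 1568*(0*(-6 + 0)/(-29 + 0**2) - 1472) = 1568*(0*(-6)/(-29 + 0) - 1472) = 1568*(0*(-6)/(-29) - 1472) = 1568*(0*(-1/29)*(-6) - 1472) = 1568*(0 - 1472) = 1568*(-1472) = -2308096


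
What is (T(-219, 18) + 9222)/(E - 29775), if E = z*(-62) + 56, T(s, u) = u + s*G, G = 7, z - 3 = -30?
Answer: -7707/28045 ≈ -0.27481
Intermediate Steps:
z = -27 (z = 3 - 30 = -27)
T(s, u) = u + 7*s (T(s, u) = u + s*7 = u + 7*s)
E = 1730 (E = -27*(-62) + 56 = 1674 + 56 = 1730)
(T(-219, 18) + 9222)/(E - 29775) = ((18 + 7*(-219)) + 9222)/(1730 - 29775) = ((18 - 1533) + 9222)/(-28045) = (-1515 + 9222)*(-1/28045) = 7707*(-1/28045) = -7707/28045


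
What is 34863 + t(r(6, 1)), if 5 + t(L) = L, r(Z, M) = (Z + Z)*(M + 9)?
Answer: 34978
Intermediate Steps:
r(Z, M) = 2*Z*(9 + M) (r(Z, M) = (2*Z)*(9 + M) = 2*Z*(9 + M))
t(L) = -5 + L
34863 + t(r(6, 1)) = 34863 + (-5 + 2*6*(9 + 1)) = 34863 + (-5 + 2*6*10) = 34863 + (-5 + 120) = 34863 + 115 = 34978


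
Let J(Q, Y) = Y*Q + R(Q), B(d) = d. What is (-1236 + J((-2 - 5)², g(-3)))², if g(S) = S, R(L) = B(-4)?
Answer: 1923769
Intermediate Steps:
R(L) = -4
J(Q, Y) = -4 + Q*Y (J(Q, Y) = Y*Q - 4 = Q*Y - 4 = -4 + Q*Y)
(-1236 + J((-2 - 5)², g(-3)))² = (-1236 + (-4 + (-2 - 5)²*(-3)))² = (-1236 + (-4 + (-7)²*(-3)))² = (-1236 + (-4 + 49*(-3)))² = (-1236 + (-4 - 147))² = (-1236 - 151)² = (-1387)² = 1923769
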